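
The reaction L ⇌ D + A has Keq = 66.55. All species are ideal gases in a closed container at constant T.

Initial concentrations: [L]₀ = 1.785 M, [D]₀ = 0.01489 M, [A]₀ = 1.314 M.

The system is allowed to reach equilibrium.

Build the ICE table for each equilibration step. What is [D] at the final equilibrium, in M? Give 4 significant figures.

[D]_eq = 1.722 M

Q₀ = 0.01096 vs Keq = 66.55 ⇒ Q<K, forward
Step 1:
                  L         D         A
  I           1.785   0.01489     1.314
  C          -1.707     1.707     1.707
  E         0.07815     1.722     3.021
  solve Keq expr → x = 1.707; check Q = 66.55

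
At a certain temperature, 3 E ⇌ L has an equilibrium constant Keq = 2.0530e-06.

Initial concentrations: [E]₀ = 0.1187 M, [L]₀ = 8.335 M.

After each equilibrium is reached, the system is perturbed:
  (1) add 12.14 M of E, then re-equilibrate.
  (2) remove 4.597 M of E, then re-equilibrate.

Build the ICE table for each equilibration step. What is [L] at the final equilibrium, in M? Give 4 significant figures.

[L]_eq = 0.07019 M

Q₀ = 4984 vs Keq = 2.0530e-06 ⇒ Q>K, reverse
Step 1:
                  E         L
  I          0.1187     8.335
  C           24.91    -8.303
  E           25.03   0.03218
  solve Keq expr → x = -8.303; check Q = 2.0530e-06
Then add 12.14 M of E.
Step 2:
                  E         L
  I           37.17   0.03218
  C         -0.2142   0.07141
  E           36.95    0.1036
  solve Keq expr → x = 0.07141; check Q = 2.0530e-06
Then remove 4.597 M of E.
Step 3:
                  E         L
  I           32.36    0.1036
  C          0.1002   -0.0334
  E           32.46   0.07019
  solve Keq expr → x = -0.0334; check Q = 2.0530e-06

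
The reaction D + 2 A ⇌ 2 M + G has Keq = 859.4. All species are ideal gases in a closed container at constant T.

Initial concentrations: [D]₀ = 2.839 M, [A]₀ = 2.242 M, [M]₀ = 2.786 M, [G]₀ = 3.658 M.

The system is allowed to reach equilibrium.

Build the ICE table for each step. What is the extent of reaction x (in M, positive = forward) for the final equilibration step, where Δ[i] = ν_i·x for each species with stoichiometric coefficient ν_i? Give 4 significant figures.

x = 0.9919 M

Q₀ = 1.99 vs Keq = 859.4 ⇒ Q<K, forward
Step 1:
                  D         A         M         G
  Initial     2.839     2.242     2.786     3.658
  Change    -0.9919    -1.984     1.984    0.9919
  Equil       1.847    0.2582      4.77      4.65
  solve Keq expr → x = 0.9919; check Q = 859.4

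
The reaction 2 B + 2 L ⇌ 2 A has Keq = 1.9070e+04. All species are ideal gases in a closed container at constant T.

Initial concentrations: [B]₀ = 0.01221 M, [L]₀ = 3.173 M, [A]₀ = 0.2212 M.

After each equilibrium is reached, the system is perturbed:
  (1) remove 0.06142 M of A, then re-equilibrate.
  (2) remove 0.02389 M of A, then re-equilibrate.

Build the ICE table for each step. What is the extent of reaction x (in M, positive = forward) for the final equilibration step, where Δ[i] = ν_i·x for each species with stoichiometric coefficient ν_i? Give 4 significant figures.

Q₀ = 32.6 vs Keq = 1.9070e+04 ⇒ Q<K, forward
Step 1:
                   B          L          A
  I          0.01221      3.173     0.2212
  C         -0.01168   -0.01168    0.01168
  E       5.3344e-04      3.161     0.2329
  solve Keq expr → x = 0.005838; check Q = 1.9070e+04
Then remove 0.06142 M of A.
Step 2:
                   B          L          A
  I       5.3344e-04      3.161     0.1715
  C       -1.4035e-04 -1.4035e-04 1.4035e-04
  E       3.9308e-04      3.161     0.1716
  solve Keq expr → x = 7.0176e-05; check Q = 1.9070e+04
Then remove 0.02389 M of A.
Step 3:
                   B          L          A
  I       3.9308e-04      3.161     0.1477
  C       -5.4595e-05 -5.4595e-05 5.4595e-05
  E       3.3849e-04      3.161     0.1478
  solve Keq expr → x = 2.7297e-05; check Q = 1.9070e+04

x = 2.7297e-05 M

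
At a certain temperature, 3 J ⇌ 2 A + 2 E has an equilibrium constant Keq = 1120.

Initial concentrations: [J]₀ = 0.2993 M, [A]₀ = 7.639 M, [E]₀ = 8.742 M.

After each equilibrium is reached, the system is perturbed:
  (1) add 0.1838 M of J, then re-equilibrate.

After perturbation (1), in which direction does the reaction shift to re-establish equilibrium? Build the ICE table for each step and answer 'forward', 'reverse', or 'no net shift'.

Direction: forward

Q₀ = 1.6633e+05 vs Keq = 1120 ⇒ Q>K, reverse
Step 1:
                  J         A         E
  init       0.2993     7.639     8.742
  Δ           1.099   -0.7325   -0.7325
  eq          1.398     6.907      8.01
  solve Keq expr → x = -0.3662; check Q = 1120
Then add 0.1838 M of J.
Step 2:
                  J         A         E
  init        1.582     6.907      8.01
  Δ         -0.1574    0.1049    0.1049
  eq          1.424     7.011     8.114
  solve Keq expr → x = 0.05246; check Q = 1120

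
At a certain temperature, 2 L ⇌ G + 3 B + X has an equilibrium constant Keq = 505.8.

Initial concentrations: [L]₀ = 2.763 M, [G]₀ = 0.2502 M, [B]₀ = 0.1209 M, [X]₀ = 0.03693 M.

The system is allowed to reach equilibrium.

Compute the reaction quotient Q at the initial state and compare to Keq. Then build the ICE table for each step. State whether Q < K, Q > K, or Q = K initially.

Q₀ = 2.1389e-06; Q < K (proceeds forward)

Q₀ = 2.1389e-06 vs Keq = 505.8 ⇒ Q<K, forward
Step 1:
                   L          G          B          X
  init         2.763     0.2502     0.1209    0.03693
  Δ           -2.354      1.177      3.532      1.177
  eq          0.4086      1.427      3.652      1.214
  solve Keq expr → x = 1.177; check Q = 505.8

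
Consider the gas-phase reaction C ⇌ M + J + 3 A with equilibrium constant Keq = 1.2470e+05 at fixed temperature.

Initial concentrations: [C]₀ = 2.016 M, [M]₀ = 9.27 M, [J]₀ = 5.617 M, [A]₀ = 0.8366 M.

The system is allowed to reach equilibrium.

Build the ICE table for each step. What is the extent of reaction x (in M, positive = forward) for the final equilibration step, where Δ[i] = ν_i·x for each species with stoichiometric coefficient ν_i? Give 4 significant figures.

x = 1.844 M

Q₀ = 15.12 vs Keq = 1.2470e+05 ⇒ Q<K, forward
Step 1:
                   C          M          J          A
  Initial      2.016       9.27      5.617     0.8366
  Change      -1.844      1.844      1.844      5.533
  Equil       0.1718      11.11      7.461      6.369
  solve Keq expr → x = 1.844; check Q = 1.2470e+05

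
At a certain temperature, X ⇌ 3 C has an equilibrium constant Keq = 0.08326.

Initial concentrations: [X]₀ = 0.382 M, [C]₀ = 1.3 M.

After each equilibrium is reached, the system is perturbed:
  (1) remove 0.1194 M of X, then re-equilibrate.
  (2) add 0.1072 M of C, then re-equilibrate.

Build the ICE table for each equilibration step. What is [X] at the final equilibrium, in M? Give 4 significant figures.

[X]_eq = 0.6083 M

Q₀ = 5.751 vs Keq = 0.08326 ⇒ Q>K, reverse
Step 1:
                    X           C
  init          0.382         1.3
  Δ            0.3049     -0.9147
  eq           0.6869      0.3853
  solve Keq expr → x = -0.3049; check Q = 0.08326
Then remove 0.1194 M of X.
Step 2:
                    X           C
  init         0.5675      0.3853
  Δ          0.007398    -0.02219
  eq           0.5749      0.3631
  solve Keq expr → x = -0.007398; check Q = 0.08326
Then add 0.1072 M of C.
Step 3:
                    X           C
  init         0.5749      0.4703
  Δ           0.03343     -0.1003
  eq           0.6083        0.37
  solve Keq expr → x = -0.03343; check Q = 0.08326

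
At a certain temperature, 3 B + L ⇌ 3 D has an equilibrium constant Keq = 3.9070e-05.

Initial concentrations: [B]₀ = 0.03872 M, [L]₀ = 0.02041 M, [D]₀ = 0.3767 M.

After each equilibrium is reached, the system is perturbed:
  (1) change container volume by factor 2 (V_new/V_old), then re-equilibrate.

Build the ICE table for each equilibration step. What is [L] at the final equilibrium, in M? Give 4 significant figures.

Q₀ = 4.5117e+04 vs Keq = 3.9070e-05 ⇒ Q>K, reverse
Step 1:
                    B           L           D
  I           0.03872     0.02041      0.3767
  C            0.3694      0.1231     -0.3694
  E            0.4082      0.1436    0.007252
  solve Keq expr → x = -0.1231; check Q = 3.9070e-05
Then change container volume by factor 2 (V_new/V_old).
Step 2:
                    B           L           D
  I            0.2041     0.07178    0.003626
  C        7.3442e-04  2.4481e-04 -7.3442e-04
  E            0.2048     0.07202    0.002892
  solve Keq expr → x = -2.4481e-04; check Q = 3.9070e-05

[L]_eq = 0.07202 M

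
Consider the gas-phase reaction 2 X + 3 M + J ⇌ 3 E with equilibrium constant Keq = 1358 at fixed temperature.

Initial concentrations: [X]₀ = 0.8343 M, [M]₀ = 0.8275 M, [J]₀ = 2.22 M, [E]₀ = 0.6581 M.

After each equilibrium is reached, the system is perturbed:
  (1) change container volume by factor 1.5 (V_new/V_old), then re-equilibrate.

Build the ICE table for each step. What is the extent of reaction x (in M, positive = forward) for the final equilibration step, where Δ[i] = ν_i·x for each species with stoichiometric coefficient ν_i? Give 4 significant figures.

x = -0.01314 M

Q₀ = 0.3255 vs Keq = 1358 ⇒ Q<K, forward
Step 1:
                   X          M          J          E
  init        0.8343     0.8275       2.22     0.6581
  Δ          -0.4359    -0.6539     -0.218     0.6539
  eq          0.3984     0.1736      2.002      1.312
  solve Keq expr → x = 0.218; check Q = 1358
Then change container volume by factor 1.5 (V_new/V_old).
Step 2:
                   X          M          J          E
  init        0.2656     0.1157      1.335     0.8747
  Δ          0.02629    0.03943    0.01314   -0.03943
  eq          0.2919     0.1552      1.348     0.8352
  solve Keq expr → x = -0.01314; check Q = 1358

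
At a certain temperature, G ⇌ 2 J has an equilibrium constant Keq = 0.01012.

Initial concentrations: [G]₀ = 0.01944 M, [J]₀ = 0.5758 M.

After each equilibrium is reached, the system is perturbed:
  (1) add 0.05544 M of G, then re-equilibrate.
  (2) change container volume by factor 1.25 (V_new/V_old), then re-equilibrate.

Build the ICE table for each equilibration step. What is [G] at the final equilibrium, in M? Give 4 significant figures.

Q₀ = 17.05 vs Keq = 0.01012 ⇒ Q>K, reverse
Step 1:
                  G         J
  Initial   0.01944    0.5758
  Change     0.2613   -0.5225
  Equil      0.2807    0.0533
  solve Keq expr → x = -0.2613; check Q = 0.01012
Then add 0.05544 M of G.
Step 2:
                  G         J
  Initial    0.3361    0.0533
  Change  -0.002409  0.004817
  Equil      0.3337   0.05811
  solve Keq expr → x = 0.002409; check Q = 0.01012
Then change container volume by factor 1.25 (V_new/V_old).
Step 3:
                  G         J
  Initial     0.267   0.04649
  Change  -0.002616  0.005232
  Equil      0.2644   0.05172
  solve Keq expr → x = 0.002616; check Q = 0.01012

[G]_eq = 0.2644 M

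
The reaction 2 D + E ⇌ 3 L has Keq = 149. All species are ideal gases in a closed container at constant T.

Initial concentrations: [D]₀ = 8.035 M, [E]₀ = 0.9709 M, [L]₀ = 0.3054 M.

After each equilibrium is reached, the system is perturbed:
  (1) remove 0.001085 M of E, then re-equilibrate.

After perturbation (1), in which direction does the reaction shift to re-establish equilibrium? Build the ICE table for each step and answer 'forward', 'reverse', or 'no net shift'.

Q₀ = 4.5442e-04 vs Keq = 149 ⇒ Q<K, forward
Step 1:
                    D           E           L
  I             8.035      0.9709      0.3054
  C             -1.93      -0.965       2.895
  E             6.105    0.005903         3.2
  solve Keq expr → x = 0.965; check Q = 149
Then remove 0.001085 M of E.
Step 2:
                    D           E           L
  I             6.105    0.004818         3.2
  C          0.002127    0.001063    -0.00319
  E             6.107    0.005881       3.197
  solve Keq expr → x = -0.001063; check Q = 149

Direction: reverse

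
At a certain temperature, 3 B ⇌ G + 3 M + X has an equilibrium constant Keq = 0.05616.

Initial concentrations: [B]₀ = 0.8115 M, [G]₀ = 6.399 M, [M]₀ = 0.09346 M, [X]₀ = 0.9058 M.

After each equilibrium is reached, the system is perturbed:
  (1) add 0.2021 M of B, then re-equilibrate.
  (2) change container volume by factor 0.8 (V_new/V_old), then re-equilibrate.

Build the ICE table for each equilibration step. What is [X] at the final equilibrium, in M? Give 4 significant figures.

Q₀ = 0.008854 vs Keq = 0.05616 ⇒ Q<K, forward
Step 1:
                   B          G          M          X
  Initial     0.8115      6.399    0.09346     0.9058
  Change     -0.0644    0.02147     0.0644    0.02147
  Equil       0.7471       6.42     0.1579     0.9273
  solve Keq expr → x = 0.02147; check Q = 0.05616
Then add 0.2021 M of B.
Step 2:
                   B          G          M          X
  Initial     0.9492       6.42     0.1579     0.9273
  Change     -0.0345     0.0115     0.0345     0.0115
  Equil       0.9147      6.432     0.1924     0.9388
  solve Keq expr → x = 0.0115; check Q = 0.05616
Then change container volume by factor 0.8 (V_new/V_old).
Step 3:
                   B          G          M          X
  Initial      1.143       8.04     0.2405      1.173
  Change      0.0276  -0.009199    -0.0276  -0.009199
  Equil        1.171      8.031     0.2129      1.164
  solve Keq expr → x = -0.009199; check Q = 0.05616

[X]_eq = 1.164 M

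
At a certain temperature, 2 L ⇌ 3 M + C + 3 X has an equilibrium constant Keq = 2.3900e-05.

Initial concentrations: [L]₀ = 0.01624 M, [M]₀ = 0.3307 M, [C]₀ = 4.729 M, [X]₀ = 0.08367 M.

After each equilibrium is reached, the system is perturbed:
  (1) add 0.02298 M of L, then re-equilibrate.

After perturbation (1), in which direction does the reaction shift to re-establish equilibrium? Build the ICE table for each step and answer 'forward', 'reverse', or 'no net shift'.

Q₀ = 0.3798 vs Keq = 2.3900e-05 ⇒ Q>K, reverse
Step 1:
                  L         M         C         X
  Initial   0.01624    0.3307     4.729   0.08367
  Change     0.0486  -0.07291   -0.0243  -0.07291
  Equil     0.06484    0.2578     4.705   0.01076
  solve Keq expr → x = -0.0243; check Q = 2.3900e-05
Then add 0.02298 M of L.
Step 2:
                  L         M         C         X
  Initial   0.08782    0.2578     4.705   0.01076
  Change  -0.001439  0.002159 7.1970e-04  0.002159
  Equil     0.08639      0.26     4.705   0.01292
  solve Keq expr → x = 7.1970e-04; check Q = 2.3900e-05

Direction: forward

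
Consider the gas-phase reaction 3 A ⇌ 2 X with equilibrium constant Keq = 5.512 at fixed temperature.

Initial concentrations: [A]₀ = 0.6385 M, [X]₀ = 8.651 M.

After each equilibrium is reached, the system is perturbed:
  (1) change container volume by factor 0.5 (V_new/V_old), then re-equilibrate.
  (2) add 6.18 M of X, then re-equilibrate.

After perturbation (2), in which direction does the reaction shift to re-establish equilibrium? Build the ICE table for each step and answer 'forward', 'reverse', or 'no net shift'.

Q₀ = 287.5 vs Keq = 5.512 ⇒ Q>K, reverse
Step 1:
                  A         X
  init       0.6385     8.651
  Δ           1.553    -1.035
  eq          2.191     7.616
  solve Keq expr → x = -0.5176; check Q = 5.512
Then change container volume by factor 0.5 (V_new/V_old).
Step 2:
                  A         X
  init        4.383     15.23
  Δ         -0.8213    0.5475
  eq          3.561     15.78
  solve Keq expr → x = 0.2738; check Q = 5.512
Then add 6.18 M of X.
Step 3:
                  A         X
  init        3.561     21.96
  Δ          0.8052   -0.5368
  eq          4.367     21.42
  solve Keq expr → x = -0.2684; check Q = 5.512

Direction: reverse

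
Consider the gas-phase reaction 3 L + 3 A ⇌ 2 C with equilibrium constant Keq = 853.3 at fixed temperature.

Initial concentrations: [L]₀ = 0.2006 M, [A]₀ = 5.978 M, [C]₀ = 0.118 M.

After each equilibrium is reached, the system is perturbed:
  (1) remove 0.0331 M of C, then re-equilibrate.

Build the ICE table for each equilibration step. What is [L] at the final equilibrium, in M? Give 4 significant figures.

[L]_eq = 0.006527 M

Q₀ = 0.008074 vs Keq = 853.3 ⇒ Q<K, forward
Step 1:
                    L           A           C
  I            0.2006       5.978       0.118
  C           -0.1934     -0.1934       0.129
  E          0.007174       5.785       0.247
  solve Keq expr → x = 0.06448; check Q = 853.3
Then remove 0.0331 M of C.
Step 2:
                    L           A           C
  I          0.007174       5.785      0.2139
  C       -6.4681e-04 -6.4681e-04  4.3121e-04
  E          0.006527       5.784      0.2143
  solve Keq expr → x = 2.1560e-04; check Q = 853.3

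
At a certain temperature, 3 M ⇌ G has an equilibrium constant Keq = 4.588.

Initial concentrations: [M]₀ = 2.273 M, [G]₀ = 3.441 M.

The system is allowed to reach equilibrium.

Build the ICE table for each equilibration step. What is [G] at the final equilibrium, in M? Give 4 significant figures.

Q₀ = 0.293 vs Keq = 4.588 ⇒ Q<K, forward
Step 1:
                    M           G
  init          2.273       3.441
  Δ            -1.327      0.4424
  eq           0.9459       3.883
  solve Keq expr → x = 0.4424; check Q = 4.588

[G]_eq = 3.883 M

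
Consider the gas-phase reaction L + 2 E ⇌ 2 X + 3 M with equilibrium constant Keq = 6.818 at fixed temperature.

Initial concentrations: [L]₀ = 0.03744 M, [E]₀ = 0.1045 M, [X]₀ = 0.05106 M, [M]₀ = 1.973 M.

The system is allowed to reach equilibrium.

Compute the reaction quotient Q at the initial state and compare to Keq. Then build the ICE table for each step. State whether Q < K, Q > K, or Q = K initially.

Q₀ = 48.98; Q > K (proceeds reverse)

Q₀ = 48.98 vs Keq = 6.818 ⇒ Q>K, reverse
Step 1:
                  L         E         X         M
  Initial   0.03744    0.1045   0.05106     1.973
  Change    0.01178   0.02356  -0.02356  -0.03534
  Equil     0.04922    0.1281    0.0275     1.938
  solve Keq expr → x = -0.01178; check Q = 6.818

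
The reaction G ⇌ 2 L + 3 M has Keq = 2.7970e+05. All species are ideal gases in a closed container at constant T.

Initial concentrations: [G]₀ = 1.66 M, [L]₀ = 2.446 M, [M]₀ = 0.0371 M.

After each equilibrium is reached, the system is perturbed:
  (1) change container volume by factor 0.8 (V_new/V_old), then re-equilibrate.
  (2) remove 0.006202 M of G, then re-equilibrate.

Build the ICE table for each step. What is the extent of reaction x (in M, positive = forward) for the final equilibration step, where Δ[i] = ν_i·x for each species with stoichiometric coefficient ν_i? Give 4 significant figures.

x = -0.005717 M

Q₀ = 1.8405e-04 vs Keq = 2.7970e+05 ⇒ Q<K, forward
Step 1:
                   G          L          M
  init          1.66      2.446     0.0371
  Δ           -1.646      3.291      4.937
  eq         0.01448      5.737      4.974
  solve Keq expr → x = 1.646; check Q = 2.7970e+05
Then change container volume by factor 0.8 (V_new/V_old).
Step 2:
                   G          L          M
  init        0.0181      7.171      6.217
  Δ            0.024     -0.048     -0.072
  eq          0.0421      7.123      6.145
  solve Keq expr → x = -0.024; check Q = 2.7970e+05
Then remove 0.006202 M of G.
Step 3:
                   G          L          M
  init        0.0359      7.123      6.145
  Δ         0.005717   -0.01143   -0.01715
  eq         0.04161      7.112      6.128
  solve Keq expr → x = -0.005717; check Q = 2.7970e+05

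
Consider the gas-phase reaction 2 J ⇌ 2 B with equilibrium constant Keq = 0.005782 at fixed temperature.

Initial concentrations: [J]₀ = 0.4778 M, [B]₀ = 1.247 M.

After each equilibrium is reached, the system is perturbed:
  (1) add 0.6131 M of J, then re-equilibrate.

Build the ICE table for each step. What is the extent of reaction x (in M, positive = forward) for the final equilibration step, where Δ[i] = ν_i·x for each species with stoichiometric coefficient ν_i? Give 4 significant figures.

Q₀ = 6.811 vs Keq = 0.005782 ⇒ Q>K, reverse
Step 1:
                   J          B
  I           0.4778      1.247
  C            1.125     -1.125
  E            1.603     0.1219
  solve Keq expr → x = -0.5626; check Q = 0.005782
Then add 0.6131 M of J.
Step 2:
                   J          B
  I            2.216     0.1219
  C         -0.04333    0.04333
  E            2.173     0.1652
  solve Keq expr → x = 0.02166; check Q = 0.005782

x = 0.02166 M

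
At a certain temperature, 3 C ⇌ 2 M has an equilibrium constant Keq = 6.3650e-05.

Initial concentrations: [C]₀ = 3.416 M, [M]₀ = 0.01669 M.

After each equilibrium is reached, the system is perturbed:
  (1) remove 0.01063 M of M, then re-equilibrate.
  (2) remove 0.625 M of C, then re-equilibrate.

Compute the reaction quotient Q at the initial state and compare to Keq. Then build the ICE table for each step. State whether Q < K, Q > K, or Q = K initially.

Q₀ = 6.9881e-06 vs Keq = 6.3650e-05 ⇒ Q<K, forward
Step 1:
                  C         M
  init        3.416   0.01669
  Δ         -0.0489    0.0326
  eq          3.367   0.04929
  solve Keq expr → x = 0.0163; check Q = 6.3650e-05
Then remove 0.01063 M of M.
Step 2:
                  C         M
  init        3.367   0.03866
  Δ        -0.01544   0.01029
  eq          3.352   0.04895
  solve Keq expr → x = 0.005146; check Q = 6.3650e-05
Then remove 0.625 M of C.
Step 3:
                  C         M
  init        2.727   0.04895
  Δ         0.01899  -0.01266
  eq          2.746    0.0363
  solve Keq expr → x = -0.006329; check Q = 6.3650e-05

Q₀ = 6.9881e-06; Q < K (proceeds forward)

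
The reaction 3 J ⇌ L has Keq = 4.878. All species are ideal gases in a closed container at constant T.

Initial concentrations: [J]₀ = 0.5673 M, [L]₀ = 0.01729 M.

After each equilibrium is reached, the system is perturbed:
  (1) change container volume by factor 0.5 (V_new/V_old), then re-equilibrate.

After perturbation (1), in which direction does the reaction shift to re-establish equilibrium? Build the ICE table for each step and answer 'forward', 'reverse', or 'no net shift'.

Direction: forward

Q₀ = 0.0947 vs Keq = 4.878 ⇒ Q<K, forward
Step 1:
                    J           L
  I            0.5673     0.01729
  C           -0.2833     0.09444
  E             0.284      0.1117
  solve Keq expr → x = 0.09444; check Q = 4.878
Then change container volume by factor 0.5 (V_new/V_old).
Step 2:
                    J           L
  I             0.568      0.2235
  C           -0.1806     0.06019
  E            0.3874      0.2836
  solve Keq expr → x = 0.06019; check Q = 4.878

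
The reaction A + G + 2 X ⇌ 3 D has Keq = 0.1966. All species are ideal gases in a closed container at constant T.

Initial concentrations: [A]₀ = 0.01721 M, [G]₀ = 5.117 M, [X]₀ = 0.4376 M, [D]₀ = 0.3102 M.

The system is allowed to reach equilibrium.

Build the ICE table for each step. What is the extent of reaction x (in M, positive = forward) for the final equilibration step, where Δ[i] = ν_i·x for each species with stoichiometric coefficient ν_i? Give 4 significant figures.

Q₀ = 1.77 vs Keq = 0.1966 ⇒ Q>K, reverse
Step 1:
                  A         G         X         D
  init      0.01721     5.117    0.4376    0.3102
  Δ         0.02854   0.02854   0.05708  -0.08563
  eq        0.04575     5.146    0.4947    0.2246
  solve Keq expr → x = -0.02854; check Q = 0.1966

x = -0.02854 M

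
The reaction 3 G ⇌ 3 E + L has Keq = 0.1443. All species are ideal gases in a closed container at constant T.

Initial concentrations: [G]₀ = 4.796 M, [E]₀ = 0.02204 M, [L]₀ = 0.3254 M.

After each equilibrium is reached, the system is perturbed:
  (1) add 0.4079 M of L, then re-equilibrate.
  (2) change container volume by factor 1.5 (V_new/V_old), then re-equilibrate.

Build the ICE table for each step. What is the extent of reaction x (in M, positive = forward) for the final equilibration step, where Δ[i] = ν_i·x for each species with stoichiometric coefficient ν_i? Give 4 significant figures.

Q₀ = 3.1580e-08 vs Keq = 0.1443 ⇒ Q<K, forward
Step 1:
                  G         E         L
  I           4.796   0.02204    0.3254
  C           -1.68      1.68      0.56
  E           3.116     1.702    0.8854
  solve Keq expr → x = 0.56; check Q = 0.1443
Then add 0.4079 M of L.
Step 2:
                  G         E         L
  I           3.116     1.702     1.293
  C          0.1248   -0.1248   -0.0416
  E           3.241     1.577     1.252
  solve Keq expr → x = -0.0416; check Q = 0.1443
Then change container volume by factor 1.5 (V_new/V_old).
Step 3:
                  G         E         L
  I           2.161     1.052    0.8345
  C        -0.08913   0.08913   0.02971
  E           2.071     1.141    0.8642
  solve Keq expr → x = 0.02971; check Q = 0.1443

x = 0.02971 M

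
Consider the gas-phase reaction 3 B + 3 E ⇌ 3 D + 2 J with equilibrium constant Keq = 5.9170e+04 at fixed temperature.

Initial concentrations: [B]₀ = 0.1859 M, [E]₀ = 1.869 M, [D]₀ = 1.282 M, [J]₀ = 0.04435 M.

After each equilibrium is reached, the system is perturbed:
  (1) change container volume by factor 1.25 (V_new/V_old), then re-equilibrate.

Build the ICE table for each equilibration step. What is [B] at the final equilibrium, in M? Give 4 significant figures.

Q₀ = 0.09881 vs Keq = 5.9170e+04 ⇒ Q<K, forward
Step 1:
                    B           E           D           J
  Initial      0.1859       1.869       1.282     0.04435
  Change      -0.1793     -0.1793      0.1793      0.1195
  Equil      0.006645        1.69       1.461      0.1639
  solve Keq expr → x = 0.05975; check Q = 5.9170e+04
Then change container volume by factor 1.25 (V_new/V_old).
Step 2:
                    B           E           D           J
  Initial    0.005316       1.352       1.169      0.1311
  Change   3.9911e-04  3.9911e-04 -3.9911e-04 -2.6607e-04
  Equil      0.005715       1.352       1.169      0.1308
  solve Keq expr → x = -1.3304e-04; check Q = 5.9170e+04

[B]_eq = 0.005715 M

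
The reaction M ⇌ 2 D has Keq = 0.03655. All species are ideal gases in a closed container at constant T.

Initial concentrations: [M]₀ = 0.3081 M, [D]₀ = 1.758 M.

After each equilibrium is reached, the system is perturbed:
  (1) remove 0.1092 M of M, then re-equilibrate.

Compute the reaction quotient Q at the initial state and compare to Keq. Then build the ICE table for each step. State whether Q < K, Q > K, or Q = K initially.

Q₀ = 10.03; Q > K (proceeds reverse)

Q₀ = 10.03 vs Keq = 0.03655 ⇒ Q>K, reverse
Step 1:
                  M         D
  Initial    0.3081     1.758
  Change     0.7793    -1.559
  Equil       1.087    0.1994
  solve Keq expr → x = -0.7793; check Q = 0.03655
Then remove 0.1092 M of M.
Step 2:
                  M         D
  Initial    0.9782    0.1994
  Change   0.004901 -0.009802
  Equil      0.9831    0.1896
  solve Keq expr → x = -0.004901; check Q = 0.03655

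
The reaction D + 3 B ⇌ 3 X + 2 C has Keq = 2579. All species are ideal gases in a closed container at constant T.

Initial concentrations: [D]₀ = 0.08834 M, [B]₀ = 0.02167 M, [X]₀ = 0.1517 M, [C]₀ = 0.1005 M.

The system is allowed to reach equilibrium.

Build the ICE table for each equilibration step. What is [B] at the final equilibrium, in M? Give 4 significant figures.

[B]_eq = 0.006426 M

Q₀ = 39.22 vs Keq = 2579 ⇒ Q<K, forward
Step 1:
                   D          B          X          C
  init       0.08834    0.02167     0.1517     0.1005
  Δ        -0.005081   -0.01524    0.01524    0.01016
  eq         0.08326   0.006426     0.1669     0.1107
  solve Keq expr → x = 0.005081; check Q = 2579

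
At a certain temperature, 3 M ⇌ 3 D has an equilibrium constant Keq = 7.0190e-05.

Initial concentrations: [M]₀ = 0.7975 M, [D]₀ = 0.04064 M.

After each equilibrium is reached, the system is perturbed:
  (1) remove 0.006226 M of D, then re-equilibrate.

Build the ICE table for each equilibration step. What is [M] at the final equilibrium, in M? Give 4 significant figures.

[M]_eq = 0.799 M

Q₀ = 1.3233e-04 vs Keq = 7.0190e-05 ⇒ Q>K, reverse
Step 1:
                    M           D
  I            0.7975     0.04064
  C          0.007436   -0.007436
  E            0.8049      0.0332
  solve Keq expr → x = -0.002479; check Q = 7.0190e-05
Then remove 0.006226 M of D.
Step 2:
                    M           D
  I            0.8049     0.02698
  C         -0.005979    0.005979
  E             0.799     0.03296
  solve Keq expr → x = 0.001993; check Q = 7.0190e-05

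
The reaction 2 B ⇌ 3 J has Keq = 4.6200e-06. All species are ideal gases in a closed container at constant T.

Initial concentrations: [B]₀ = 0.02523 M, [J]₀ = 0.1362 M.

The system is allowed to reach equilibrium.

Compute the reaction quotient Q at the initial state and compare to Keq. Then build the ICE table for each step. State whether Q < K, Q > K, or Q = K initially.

Q₀ = 3.969; Q > K (proceeds reverse)

Q₀ = 3.969 vs Keq = 4.6200e-06 ⇒ Q>K, reverse
Step 1:
                  B         J
  I         0.02523    0.1362
  C          0.0882   -0.1323
  E          0.1134  0.003903
  solve Keq expr → x = -0.0441; check Q = 4.6200e-06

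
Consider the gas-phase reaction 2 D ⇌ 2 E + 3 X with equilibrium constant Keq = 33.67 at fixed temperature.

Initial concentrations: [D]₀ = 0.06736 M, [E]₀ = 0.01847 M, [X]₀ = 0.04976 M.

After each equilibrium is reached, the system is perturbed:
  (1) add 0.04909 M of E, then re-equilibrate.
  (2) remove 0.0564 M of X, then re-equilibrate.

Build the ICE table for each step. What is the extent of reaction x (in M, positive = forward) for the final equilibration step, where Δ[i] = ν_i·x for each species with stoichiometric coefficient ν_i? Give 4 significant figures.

x = 3.3061e-04 M

Q₀ = 9.2634e-06 vs Keq = 33.67 ⇒ Q<K, forward
Step 1:
                  D         E         X
  init      0.06736   0.01847   0.04976
  Δ        -0.06651   0.06651   0.09977
  eq      8.4684e-04   0.08498    0.1495
  solve Keq expr → x = 0.03326; check Q = 33.67
Then add 0.04909 M of E.
Step 2:
                  D         E         X
  init    8.4684e-04    0.1341    0.1495
  Δ       4.7494e-04 -4.7494e-04 -7.1241e-04
  eq       0.001322    0.1336    0.1488
  solve Keq expr → x = -2.3747e-04; check Q = 33.67
Then remove 0.0564 M of X.
Step 3:
                  D         E         X
  init     0.001322    0.1336   0.09242
  Δ       -6.6123e-04 6.6123e-04 9.9184e-04
  eq      6.6055e-04    0.1343   0.09341
  solve Keq expr → x = 3.3061e-04; check Q = 33.67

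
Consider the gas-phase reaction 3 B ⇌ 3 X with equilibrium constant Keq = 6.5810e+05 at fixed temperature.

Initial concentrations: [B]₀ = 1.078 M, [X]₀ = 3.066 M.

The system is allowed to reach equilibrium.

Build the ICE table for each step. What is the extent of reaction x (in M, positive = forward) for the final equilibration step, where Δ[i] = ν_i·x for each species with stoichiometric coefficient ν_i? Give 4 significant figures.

Q₀ = 23.01 vs Keq = 6.5810e+05 ⇒ Q<K, forward
Step 1:
                   B          X
  I            1.078      3.066
  C           -1.031      1.031
  E           0.0471      4.097
  solve Keq expr → x = 0.3436; check Q = 6.5810e+05

x = 0.3436 M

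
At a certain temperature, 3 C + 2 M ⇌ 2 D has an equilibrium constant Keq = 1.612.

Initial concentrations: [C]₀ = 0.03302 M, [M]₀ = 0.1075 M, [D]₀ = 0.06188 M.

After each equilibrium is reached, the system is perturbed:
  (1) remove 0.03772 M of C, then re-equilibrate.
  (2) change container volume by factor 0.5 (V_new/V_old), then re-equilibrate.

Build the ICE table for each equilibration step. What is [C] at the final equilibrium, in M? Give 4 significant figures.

[C]_eq = 0.1434 M

Q₀ = 9203 vs Keq = 1.612 ⇒ Q>K, reverse
Step 1:
                   C          M          D
  I          0.03302     0.1075    0.06188
  C          0.08098    0.05399   -0.05399
  E            0.114     0.1615   0.007892
  solve Keq expr → x = -0.02699; check Q = 1.612
Then remove 0.03772 M of C.
Step 2:
                   C          M          D
  I          0.07628     0.1615   0.007892
  C         0.004625   0.003083  -0.003083
  E          0.08091     0.1646   0.004809
  solve Keq expr → x = -0.001542; check Q = 1.612
Then change container volume by factor 0.5 (V_new/V_old).
Step 3:
                   C          M          D
  I           0.1618     0.3291   0.009617
  C         -0.01836   -0.01224    0.01224
  E           0.1434     0.3169    0.02186
  solve Keq expr → x = 0.006122; check Q = 1.612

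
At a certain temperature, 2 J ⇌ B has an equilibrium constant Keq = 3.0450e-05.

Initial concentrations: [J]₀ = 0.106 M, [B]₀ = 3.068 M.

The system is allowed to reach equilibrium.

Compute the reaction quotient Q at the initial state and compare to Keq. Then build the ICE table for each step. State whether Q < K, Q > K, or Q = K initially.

Q₀ = 273.1; Q > K (proceeds reverse)

Q₀ = 273.1 vs Keq = 3.0450e-05 ⇒ Q>K, reverse
Step 1:
                  J         B
  I           0.106     3.068
  C           6.134    -3.067
  E            6.24  0.001186
  solve Keq expr → x = -3.067; check Q = 3.0450e-05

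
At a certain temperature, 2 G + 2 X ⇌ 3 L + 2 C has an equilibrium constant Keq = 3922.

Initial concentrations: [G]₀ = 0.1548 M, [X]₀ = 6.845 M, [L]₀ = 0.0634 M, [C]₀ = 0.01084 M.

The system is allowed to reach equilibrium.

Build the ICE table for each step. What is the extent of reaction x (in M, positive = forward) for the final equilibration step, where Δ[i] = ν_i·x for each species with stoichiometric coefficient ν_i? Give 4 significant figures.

x = 0.07737 M

Q₀ = 2.6671e-08 vs Keq = 3922 ⇒ Q<K, forward
Step 1:
                    G           X           L           C
  Initial      0.1548       6.845      0.0634     0.01084
  Change      -0.1547     -0.1547      0.2321      0.1547
  Equil    6.3482e-05        6.69      0.2955      0.1656
  solve Keq expr → x = 0.07737; check Q = 3922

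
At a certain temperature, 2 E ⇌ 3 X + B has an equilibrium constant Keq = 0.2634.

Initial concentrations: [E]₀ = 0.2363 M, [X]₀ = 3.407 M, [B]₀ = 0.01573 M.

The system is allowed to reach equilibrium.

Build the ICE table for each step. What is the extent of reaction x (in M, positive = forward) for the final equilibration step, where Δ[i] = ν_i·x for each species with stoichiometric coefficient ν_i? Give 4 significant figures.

x = -0.01524 M

Q₀ = 11.14 vs Keq = 0.2634 ⇒ Q>K, reverse
Step 1:
                   E          X          B
  I           0.2363      3.407    0.01573
  C          0.03047   -0.04571   -0.01524
  E           0.2668      3.361 4.9361e-04
  solve Keq expr → x = -0.01524; check Q = 0.2634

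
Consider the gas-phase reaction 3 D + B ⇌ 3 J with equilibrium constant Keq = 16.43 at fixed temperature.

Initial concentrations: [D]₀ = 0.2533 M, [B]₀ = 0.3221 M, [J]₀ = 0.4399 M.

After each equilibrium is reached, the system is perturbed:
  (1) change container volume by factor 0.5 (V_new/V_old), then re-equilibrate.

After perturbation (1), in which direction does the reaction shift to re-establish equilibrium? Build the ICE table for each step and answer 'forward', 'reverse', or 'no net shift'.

Direction: forward

Q₀ = 16.26 vs Keq = 16.43 ⇒ Q<K, forward
Step 1:
                  D         B         J
  Initial    0.2533    0.3221    0.4399
  Change  -5.2252e-04 -1.7417e-04 5.2252e-04
  Equil      0.2528    0.3219    0.4404
  solve Keq expr → x = 1.7417e-04; check Q = 16.43
Then change container volume by factor 0.5 (V_new/V_old).
Step 2:
                  D         B         J
  Initial    0.5056    0.6439    0.8808
  Change   -0.06808  -0.02269   0.06808
  Equil      0.4375    0.6212    0.9489
  solve Keq expr → x = 0.02269; check Q = 16.43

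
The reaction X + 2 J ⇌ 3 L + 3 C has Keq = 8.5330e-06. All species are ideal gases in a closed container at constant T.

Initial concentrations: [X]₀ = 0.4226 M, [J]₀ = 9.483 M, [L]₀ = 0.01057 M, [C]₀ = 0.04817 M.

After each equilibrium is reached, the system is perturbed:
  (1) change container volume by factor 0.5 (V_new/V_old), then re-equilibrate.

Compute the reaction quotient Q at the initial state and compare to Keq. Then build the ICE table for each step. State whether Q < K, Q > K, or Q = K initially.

Q₀ = 3.4732e-12 vs Keq = 8.5330e-06 ⇒ Q<K, forward
Step 1:
                  X         J         L         C
  init       0.4226     9.483   0.01057   0.04817
  Δ        -0.07459   -0.1492    0.2238    0.2238
  eq          0.348     9.334    0.2343    0.2719
  solve Keq expr → x = 0.07459; check Q = 8.5330e-06
Then change container volume by factor 0.5 (V_new/V_old).
Step 2:
                  X         J         L         C
  init        0.696     18.67    0.4687    0.5439
  Δ         0.04758   0.09517   -0.1427   -0.1427
  eq         0.7436     18.76    0.3259    0.4011
  solve Keq expr → x = -0.04758; check Q = 8.5330e-06

Q₀ = 3.4732e-12; Q < K (proceeds forward)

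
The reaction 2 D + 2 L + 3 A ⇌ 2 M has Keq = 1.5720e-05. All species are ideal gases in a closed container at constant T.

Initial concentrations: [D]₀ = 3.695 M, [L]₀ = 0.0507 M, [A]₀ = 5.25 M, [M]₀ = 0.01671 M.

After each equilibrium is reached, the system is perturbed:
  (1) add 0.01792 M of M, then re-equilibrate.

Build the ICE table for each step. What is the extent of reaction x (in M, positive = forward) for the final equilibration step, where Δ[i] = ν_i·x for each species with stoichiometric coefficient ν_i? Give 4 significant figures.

x = -0.007555 M

Q₀ = 5.4983e-05 vs Keq = 1.5720e-05 ⇒ Q>K, reverse
Step 1:
                    D           L           A           M
  init          3.695      0.0507        5.25     0.01671
  Δ          0.006571    0.006571    0.009856   -0.006571
  eq            3.702     0.05727        5.26     0.01014
  solve Keq expr → x = -0.003285; check Q = 1.5720e-05
Then add 0.01792 M of M.
Step 2:
                    D           L           A           M
  init          3.702     0.05727        5.26     0.02806
  Δ           0.01511     0.01511     0.02266    -0.01511
  eq            3.717     0.07238       5.283     0.01295
  solve Keq expr → x = -0.007555; check Q = 1.5720e-05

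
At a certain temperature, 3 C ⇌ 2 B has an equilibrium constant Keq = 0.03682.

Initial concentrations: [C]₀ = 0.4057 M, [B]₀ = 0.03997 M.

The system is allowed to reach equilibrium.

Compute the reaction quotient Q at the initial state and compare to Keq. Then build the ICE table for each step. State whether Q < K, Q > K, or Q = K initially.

Q₀ = 0.02393 vs Keq = 0.03682 ⇒ Q<K, forward
Step 1:
                   C          B
  I           0.4057    0.03997
  C         -0.01133   0.007553
  E           0.3944    0.04752
  solve Keq expr → x = 0.003776; check Q = 0.03682

Q₀ = 0.02393; Q < K (proceeds forward)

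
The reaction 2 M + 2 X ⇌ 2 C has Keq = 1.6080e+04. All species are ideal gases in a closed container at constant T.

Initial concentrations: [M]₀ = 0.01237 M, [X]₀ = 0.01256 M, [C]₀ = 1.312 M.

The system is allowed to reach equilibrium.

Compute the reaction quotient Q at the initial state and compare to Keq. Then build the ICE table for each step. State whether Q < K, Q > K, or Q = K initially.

Q₀ = 7.1310e+07; Q > K (proceeds reverse)

Q₀ = 7.1310e+07 vs Keq = 1.6080e+04 ⇒ Q>K, reverse
Step 1:
                  M         X         C
  init      0.01237   0.01256     1.312
  Δ         0.08587   0.08587  -0.08587
  eq        0.09824   0.09843     1.226
  solve Keq expr → x = -0.04293; check Q = 1.6080e+04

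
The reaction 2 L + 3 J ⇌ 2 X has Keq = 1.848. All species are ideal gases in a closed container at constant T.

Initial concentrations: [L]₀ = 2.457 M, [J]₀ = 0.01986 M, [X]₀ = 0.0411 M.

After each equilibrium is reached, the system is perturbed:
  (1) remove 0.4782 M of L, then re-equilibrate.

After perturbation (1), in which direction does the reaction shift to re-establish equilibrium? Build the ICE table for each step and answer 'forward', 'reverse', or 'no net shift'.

Direction: reverse

Q₀ = 35.72 vs Keq = 1.848 ⇒ Q>K, reverse
Step 1:
                   L          J          X
  Initial      2.457    0.01986     0.0411
  Change     0.01375    0.02062   -0.01375
  Equil        2.471    0.04048    0.02735
  solve Keq expr → x = -0.006873; check Q = 1.848
Then remove 0.4782 M of L.
Step 2:
                   L          J          X
  Initial      1.993    0.04048    0.02735
  Change    0.002338   0.003506  -0.002338
  Equil        1.995    0.04399    0.02502
  solve Keq expr → x = -0.001169; check Q = 1.848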